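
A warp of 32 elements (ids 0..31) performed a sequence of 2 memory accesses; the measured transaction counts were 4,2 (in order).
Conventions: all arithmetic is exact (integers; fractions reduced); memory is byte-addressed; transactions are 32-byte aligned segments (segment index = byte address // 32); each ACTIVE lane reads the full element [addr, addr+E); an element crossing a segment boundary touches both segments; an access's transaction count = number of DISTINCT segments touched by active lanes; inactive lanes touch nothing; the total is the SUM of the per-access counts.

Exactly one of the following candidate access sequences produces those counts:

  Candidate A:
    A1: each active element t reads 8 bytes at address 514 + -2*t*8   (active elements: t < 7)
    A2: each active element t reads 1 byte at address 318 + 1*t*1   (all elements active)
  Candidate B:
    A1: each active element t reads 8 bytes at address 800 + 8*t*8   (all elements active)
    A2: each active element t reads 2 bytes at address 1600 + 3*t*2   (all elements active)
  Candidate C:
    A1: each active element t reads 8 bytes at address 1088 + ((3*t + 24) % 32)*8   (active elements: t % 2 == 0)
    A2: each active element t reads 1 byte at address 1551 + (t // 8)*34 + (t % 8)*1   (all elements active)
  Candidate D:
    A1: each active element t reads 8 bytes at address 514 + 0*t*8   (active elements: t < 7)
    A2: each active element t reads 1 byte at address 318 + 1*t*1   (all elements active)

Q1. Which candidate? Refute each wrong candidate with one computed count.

B: A1 gives 32 transactions, not 4
C: A1 gives 8 transactions, not 4
D: A1 gives 1 transaction, not 4
A: all counts match (4,2)

Answer: A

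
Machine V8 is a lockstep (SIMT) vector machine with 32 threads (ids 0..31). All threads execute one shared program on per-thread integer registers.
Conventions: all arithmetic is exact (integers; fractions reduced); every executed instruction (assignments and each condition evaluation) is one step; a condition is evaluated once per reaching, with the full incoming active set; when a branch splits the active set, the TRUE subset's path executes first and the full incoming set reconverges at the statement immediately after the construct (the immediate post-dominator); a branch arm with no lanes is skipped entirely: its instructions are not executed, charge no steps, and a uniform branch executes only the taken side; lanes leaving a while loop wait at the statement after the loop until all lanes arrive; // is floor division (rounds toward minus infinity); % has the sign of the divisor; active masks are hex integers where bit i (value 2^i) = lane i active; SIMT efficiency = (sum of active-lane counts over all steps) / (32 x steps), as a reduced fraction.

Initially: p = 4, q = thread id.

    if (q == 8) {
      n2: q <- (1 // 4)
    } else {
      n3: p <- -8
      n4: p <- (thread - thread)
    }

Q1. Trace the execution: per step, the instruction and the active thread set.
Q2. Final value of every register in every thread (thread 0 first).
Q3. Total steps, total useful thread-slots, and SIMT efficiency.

step 0: eval (q == 8)                0xffffffff
step 1: q <- (1 // 4)                0x00000100
step 2: p <- -8                      0xfffffeff
step 3: p <- (thread - thread)       0xfffffeff

Answer: 4 steps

p: 0,0,0,0,0,0,0,0,4,0,0,0,0,0,0,0,0,0,0,0,0,0,0,0,0,0,0,0,0,0,0,0
q: 0,1,2,3,4,5,6,7,0,9,10,11,12,13,14,15,16,17,18,19,20,21,22,23,24,25,26,27,28,29,30,31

steps = 4; useful = 95; efficiency = 95/128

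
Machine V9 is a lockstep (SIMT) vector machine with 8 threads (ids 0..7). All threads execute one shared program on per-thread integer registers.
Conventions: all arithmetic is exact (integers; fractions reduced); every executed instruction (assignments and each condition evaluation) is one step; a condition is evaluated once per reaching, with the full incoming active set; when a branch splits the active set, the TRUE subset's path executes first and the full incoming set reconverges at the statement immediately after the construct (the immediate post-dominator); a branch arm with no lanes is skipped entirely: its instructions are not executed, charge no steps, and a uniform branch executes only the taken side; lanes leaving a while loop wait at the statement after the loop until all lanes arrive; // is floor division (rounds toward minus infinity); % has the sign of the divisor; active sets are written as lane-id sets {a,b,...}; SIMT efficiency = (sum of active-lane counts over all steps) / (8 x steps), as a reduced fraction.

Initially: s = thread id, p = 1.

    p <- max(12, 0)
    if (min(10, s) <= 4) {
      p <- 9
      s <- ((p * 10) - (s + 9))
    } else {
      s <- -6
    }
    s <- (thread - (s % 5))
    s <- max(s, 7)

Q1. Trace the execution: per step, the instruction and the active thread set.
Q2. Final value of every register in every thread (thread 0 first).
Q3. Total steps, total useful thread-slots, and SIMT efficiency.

step 0: p <- max(12, 0)              {0,1,2,3,4,5,6,7}
step 1: eval (min(10, s) <= 4)       {0,1,2,3,4,5,6,7}
step 2: p <- 9                       {0,1,2,3,4}
step 3: s <- ((p * 10) - (s + 9))    {0,1,2,3,4}
step 4: s <- -6                      {5,6,7}
step 5: s <- (thread - (s % 5))      {0,1,2,3,4,5,6,7}
step 6: s <- max(s, 7)               {0,1,2,3,4,5,6,7}

Answer: 7 steps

s: 7,7,7,7,7,7,7,7
p: 9,9,9,9,9,12,12,12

steps = 7; useful = 45; efficiency = 45/56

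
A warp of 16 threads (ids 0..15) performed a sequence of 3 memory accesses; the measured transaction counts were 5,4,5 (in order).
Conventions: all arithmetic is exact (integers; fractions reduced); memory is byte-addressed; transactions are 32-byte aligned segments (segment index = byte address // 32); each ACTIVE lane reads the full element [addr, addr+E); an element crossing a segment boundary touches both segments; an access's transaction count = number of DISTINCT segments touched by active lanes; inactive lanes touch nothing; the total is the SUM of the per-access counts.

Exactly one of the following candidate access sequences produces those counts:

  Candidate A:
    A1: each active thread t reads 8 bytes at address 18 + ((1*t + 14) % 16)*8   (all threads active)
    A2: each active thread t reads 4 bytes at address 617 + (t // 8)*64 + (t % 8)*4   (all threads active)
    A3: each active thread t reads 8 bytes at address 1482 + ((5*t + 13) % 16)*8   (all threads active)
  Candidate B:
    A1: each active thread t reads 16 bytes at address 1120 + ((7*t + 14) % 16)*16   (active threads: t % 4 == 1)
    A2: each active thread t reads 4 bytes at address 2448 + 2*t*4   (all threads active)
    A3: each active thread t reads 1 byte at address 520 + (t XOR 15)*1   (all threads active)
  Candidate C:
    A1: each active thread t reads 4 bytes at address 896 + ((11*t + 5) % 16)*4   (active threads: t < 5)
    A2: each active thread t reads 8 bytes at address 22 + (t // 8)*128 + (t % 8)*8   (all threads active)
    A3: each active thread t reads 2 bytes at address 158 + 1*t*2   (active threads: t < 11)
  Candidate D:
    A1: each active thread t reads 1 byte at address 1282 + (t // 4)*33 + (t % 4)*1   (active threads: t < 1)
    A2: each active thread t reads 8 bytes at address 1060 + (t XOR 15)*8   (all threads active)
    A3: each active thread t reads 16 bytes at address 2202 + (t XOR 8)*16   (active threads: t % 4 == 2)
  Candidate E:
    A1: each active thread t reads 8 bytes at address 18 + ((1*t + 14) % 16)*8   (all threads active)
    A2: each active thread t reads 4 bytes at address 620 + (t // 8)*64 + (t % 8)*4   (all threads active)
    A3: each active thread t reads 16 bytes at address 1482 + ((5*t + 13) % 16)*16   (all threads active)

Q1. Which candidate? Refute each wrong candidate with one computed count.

B: A1 gives 4 transactions, not 5
C: A1 gives 2 transactions, not 5
D: A1 gives 1 transaction, not 5
E: A3 gives 9 transactions, not 5
A: all counts match (5,4,5)

Answer: A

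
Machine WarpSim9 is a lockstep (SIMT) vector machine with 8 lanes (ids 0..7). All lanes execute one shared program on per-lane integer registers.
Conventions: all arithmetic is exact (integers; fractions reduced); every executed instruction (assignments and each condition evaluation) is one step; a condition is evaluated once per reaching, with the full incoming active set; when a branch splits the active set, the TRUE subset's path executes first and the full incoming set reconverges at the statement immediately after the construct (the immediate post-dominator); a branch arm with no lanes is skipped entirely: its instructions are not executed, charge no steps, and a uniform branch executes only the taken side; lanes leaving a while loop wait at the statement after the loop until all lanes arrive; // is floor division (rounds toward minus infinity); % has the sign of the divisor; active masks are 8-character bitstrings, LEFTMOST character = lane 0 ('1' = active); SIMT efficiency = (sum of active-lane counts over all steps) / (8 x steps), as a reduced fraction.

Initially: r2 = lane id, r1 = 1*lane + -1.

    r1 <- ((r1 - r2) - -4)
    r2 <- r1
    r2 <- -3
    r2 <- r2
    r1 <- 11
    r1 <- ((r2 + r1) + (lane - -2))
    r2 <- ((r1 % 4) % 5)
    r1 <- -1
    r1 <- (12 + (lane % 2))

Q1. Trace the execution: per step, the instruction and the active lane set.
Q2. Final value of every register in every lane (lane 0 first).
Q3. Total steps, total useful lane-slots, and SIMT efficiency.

step 0: r1 <- ((r1 - r2) - -4)       11111111
step 1: r2 <- r1                     11111111
step 2: r2 <- -3                     11111111
step 3: r2 <- r2                     11111111
step 4: r1 <- 11                     11111111
step 5: r1 <- ((r2 + r1) + (lane - -2)) 11111111
step 6: r2 <- ((r1 % 4) % 5)         11111111
step 7: r1 <- -1                     11111111
step 8: r1 <- (12 + (lane % 2))      11111111

Answer: 9 steps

r2: 2,3,0,1,2,3,0,1
r1: 12,13,12,13,12,13,12,13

steps = 9; useful = 72; efficiency = 72/72 = 1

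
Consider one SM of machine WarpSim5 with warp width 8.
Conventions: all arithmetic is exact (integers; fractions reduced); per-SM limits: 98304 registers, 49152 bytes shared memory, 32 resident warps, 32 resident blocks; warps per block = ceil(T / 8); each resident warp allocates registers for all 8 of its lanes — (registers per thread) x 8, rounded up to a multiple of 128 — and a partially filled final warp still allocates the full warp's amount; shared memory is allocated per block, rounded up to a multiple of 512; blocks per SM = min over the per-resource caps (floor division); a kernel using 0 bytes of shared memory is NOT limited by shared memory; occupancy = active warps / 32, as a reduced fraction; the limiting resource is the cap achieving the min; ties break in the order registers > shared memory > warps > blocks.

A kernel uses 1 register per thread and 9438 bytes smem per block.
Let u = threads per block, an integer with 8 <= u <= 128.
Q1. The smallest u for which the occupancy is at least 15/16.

Answer: u = 41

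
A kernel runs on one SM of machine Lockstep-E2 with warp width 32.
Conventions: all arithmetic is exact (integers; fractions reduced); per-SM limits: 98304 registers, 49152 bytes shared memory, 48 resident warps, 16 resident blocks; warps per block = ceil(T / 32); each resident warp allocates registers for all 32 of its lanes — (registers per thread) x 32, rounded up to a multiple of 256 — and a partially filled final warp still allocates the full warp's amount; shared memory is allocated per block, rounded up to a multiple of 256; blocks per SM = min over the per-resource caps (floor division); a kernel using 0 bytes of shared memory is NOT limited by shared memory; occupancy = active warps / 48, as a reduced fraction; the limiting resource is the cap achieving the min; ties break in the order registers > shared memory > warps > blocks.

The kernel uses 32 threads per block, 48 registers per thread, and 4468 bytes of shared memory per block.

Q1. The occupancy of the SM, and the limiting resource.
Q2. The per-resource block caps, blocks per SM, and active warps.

Answer: occupancy 5/24, limited by shared memory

registers: 64 blocks
shared memory: 10 blocks
warps: 48 blocks
blocks: 16 blocks

Answer: 10 blocks, 10 active warps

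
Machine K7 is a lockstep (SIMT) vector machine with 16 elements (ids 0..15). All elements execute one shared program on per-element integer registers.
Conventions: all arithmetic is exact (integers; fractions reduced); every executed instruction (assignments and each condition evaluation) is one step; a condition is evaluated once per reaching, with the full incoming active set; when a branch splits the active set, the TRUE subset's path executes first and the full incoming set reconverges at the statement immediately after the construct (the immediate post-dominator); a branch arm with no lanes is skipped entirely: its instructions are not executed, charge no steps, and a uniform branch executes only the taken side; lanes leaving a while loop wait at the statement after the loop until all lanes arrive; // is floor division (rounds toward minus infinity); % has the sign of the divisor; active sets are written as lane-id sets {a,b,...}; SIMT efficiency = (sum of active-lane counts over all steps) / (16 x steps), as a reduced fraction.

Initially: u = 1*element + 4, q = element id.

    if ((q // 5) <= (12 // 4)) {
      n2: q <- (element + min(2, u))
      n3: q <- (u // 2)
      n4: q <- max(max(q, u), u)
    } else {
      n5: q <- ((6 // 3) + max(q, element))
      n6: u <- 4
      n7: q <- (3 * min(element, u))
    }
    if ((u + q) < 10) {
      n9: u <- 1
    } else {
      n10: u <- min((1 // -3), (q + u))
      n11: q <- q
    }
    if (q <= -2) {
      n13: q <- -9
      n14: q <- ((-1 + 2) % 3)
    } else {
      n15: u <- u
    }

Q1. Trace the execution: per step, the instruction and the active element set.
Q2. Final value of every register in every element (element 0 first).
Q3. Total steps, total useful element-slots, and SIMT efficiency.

step 0: eval ((q // 5) <= (12 // 4)) {0,1,2,3,4,5,6,7,8,9,10,11,12,13,14,15}
step 1: q <- (element + min(2, u))   {0,1,2,3,4,5,6,7,8,9,10,11,12,13,14,15}
step 2: q <- (u // 2)                {0,1,2,3,4,5,6,7,8,9,10,11,12,13,14,15}
step 3: q <- max(max(q, u), u)       {0,1,2,3,4,5,6,7,8,9,10,11,12,13,14,15}
step 4: eval ((u + q) < 10)          {0,1,2,3,4,5,6,7,8,9,10,11,12,13,14,15}
step 5: u <- 1                       {0}
step 6: u <- min((1 // -3), (q + u)) {1,2,3,4,5,6,7,8,9,10,11,12,13,14,15}
step 7: q <- q                       {1,2,3,4,5,6,7,8,9,10,11,12,13,14,15}
step 8: eval (q <= -2)               {0,1,2,3,4,5,6,7,8,9,10,11,12,13,14,15}
step 9: u <- u                       {0,1,2,3,4,5,6,7,8,9,10,11,12,13,14,15}

Answer: 10 steps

u: 1,-1,-1,-1,-1,-1,-1,-1,-1,-1,-1,-1,-1,-1,-1,-1
q: 4,5,6,7,8,9,10,11,12,13,14,15,16,17,18,19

steps = 10; useful = 143; efficiency = 143/160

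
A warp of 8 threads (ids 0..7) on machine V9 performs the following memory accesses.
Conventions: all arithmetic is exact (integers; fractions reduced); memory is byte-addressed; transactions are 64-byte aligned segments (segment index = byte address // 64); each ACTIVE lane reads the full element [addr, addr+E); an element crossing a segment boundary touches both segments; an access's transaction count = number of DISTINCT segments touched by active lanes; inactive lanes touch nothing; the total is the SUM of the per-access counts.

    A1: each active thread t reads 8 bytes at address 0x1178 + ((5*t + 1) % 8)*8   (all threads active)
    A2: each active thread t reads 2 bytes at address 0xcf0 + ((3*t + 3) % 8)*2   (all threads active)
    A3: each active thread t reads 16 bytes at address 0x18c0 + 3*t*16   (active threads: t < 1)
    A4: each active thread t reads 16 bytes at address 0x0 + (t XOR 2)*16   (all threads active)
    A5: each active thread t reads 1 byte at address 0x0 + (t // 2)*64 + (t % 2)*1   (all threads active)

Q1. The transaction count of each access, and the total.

A1: 2 transactions
A2: 1 transaction
A3: 1 transaction
A4: 2 transactions
A5: 4 transactions

Answer: 2,1,1,2,4; total 10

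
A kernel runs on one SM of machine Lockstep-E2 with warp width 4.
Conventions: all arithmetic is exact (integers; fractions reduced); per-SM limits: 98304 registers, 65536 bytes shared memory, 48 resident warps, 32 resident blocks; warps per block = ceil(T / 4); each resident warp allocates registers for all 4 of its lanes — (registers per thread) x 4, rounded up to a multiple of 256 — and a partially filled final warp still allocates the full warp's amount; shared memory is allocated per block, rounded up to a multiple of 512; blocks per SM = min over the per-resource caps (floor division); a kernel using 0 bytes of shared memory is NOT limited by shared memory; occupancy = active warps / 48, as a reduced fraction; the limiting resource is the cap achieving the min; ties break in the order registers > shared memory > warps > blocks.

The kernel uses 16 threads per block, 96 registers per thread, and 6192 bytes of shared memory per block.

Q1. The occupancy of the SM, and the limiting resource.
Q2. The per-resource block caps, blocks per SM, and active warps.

Answer: occupancy 3/4, limited by shared memory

registers: 48 blocks
shared memory: 9 blocks
warps: 12 blocks
blocks: 32 blocks

Answer: 9 blocks, 36 active warps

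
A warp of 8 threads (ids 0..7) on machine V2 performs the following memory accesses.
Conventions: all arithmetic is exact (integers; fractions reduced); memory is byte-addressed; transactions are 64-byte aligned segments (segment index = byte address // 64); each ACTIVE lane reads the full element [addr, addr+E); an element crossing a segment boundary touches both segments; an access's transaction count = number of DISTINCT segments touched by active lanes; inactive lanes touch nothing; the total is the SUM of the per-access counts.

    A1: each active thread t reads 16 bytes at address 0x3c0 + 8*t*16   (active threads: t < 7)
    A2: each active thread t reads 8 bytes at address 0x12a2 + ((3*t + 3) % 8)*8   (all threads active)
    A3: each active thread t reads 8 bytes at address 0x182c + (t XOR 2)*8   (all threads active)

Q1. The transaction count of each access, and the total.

A1: 7 transactions
A2: 2 transactions
A3: 2 transactions

Answer: 7,2,2; total 11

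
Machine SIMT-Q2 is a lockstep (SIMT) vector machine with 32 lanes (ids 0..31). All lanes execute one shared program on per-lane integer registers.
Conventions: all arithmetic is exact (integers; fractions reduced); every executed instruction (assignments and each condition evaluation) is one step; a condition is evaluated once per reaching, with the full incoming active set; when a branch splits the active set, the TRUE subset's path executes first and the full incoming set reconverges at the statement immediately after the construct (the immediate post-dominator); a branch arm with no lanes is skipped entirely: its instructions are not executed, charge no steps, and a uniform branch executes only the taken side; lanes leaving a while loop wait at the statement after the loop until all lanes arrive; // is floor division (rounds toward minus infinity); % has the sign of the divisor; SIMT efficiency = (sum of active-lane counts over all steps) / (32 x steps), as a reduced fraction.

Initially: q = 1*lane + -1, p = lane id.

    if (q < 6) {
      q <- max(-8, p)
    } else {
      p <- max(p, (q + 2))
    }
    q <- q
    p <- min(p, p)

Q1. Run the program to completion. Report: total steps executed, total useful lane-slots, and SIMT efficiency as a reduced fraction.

Answer: 5 steps, 128 useful, 4/5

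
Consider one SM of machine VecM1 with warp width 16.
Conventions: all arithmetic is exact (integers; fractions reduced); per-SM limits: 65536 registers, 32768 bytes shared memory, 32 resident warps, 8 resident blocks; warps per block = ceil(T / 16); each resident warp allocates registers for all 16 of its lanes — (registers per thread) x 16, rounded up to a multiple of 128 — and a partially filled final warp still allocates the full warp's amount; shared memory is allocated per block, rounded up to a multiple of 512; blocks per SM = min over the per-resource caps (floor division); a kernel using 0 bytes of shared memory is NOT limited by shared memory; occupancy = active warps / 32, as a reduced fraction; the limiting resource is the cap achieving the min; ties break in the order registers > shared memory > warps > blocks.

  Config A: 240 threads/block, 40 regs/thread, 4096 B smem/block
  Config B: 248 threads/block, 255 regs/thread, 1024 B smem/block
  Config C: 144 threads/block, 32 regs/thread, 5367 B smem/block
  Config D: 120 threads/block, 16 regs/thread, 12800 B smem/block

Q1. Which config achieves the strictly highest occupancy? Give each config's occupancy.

occupancies: A 15/16, B 1/2, C 27/32, D 1/2

Answer: A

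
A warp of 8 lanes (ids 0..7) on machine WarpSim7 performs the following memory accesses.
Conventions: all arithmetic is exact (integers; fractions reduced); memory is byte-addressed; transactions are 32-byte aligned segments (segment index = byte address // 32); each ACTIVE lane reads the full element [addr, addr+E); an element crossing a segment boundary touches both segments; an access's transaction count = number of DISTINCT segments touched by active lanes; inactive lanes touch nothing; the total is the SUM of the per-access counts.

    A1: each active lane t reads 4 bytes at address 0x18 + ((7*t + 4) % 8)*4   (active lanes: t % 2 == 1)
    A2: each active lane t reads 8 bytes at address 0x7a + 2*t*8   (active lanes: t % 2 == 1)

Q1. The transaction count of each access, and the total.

A1: 2 transactions
A2: 4 transactions

Answer: 2,4; total 6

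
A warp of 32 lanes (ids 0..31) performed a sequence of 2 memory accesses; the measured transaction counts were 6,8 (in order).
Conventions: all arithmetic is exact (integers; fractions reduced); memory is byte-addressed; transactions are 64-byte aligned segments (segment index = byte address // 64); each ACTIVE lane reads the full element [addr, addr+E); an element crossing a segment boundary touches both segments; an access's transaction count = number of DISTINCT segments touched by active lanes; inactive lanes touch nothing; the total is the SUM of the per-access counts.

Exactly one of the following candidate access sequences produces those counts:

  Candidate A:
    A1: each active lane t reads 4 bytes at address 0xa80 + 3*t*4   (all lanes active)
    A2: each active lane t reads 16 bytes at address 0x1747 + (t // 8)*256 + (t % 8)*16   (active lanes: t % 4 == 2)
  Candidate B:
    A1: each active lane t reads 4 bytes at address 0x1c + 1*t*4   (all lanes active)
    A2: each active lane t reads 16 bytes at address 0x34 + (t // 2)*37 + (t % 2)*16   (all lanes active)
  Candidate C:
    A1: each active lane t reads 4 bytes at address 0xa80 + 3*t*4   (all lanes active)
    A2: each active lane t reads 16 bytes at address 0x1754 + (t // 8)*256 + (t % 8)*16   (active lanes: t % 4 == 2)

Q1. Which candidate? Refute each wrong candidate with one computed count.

B: A1 gives 3 transactions, not 6
C: A2 gives 12 transactions, not 8
A: all counts match (6,8)

Answer: A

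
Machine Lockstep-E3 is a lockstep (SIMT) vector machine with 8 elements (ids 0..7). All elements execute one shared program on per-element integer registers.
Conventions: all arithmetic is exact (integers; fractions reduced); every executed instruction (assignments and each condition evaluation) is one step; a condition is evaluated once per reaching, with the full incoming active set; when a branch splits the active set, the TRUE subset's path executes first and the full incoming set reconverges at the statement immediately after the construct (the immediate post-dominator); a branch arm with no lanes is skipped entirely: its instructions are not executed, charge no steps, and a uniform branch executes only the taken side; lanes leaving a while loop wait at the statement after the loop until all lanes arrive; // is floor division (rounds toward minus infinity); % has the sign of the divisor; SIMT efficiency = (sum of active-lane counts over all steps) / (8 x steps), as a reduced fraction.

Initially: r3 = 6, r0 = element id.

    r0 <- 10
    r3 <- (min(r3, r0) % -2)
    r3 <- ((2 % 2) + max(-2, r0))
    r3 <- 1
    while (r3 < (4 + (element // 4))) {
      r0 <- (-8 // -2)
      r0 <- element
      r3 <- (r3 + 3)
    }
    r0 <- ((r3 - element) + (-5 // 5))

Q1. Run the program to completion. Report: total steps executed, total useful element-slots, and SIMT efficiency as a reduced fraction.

Answer: 14 steps, 96 useful, 6/7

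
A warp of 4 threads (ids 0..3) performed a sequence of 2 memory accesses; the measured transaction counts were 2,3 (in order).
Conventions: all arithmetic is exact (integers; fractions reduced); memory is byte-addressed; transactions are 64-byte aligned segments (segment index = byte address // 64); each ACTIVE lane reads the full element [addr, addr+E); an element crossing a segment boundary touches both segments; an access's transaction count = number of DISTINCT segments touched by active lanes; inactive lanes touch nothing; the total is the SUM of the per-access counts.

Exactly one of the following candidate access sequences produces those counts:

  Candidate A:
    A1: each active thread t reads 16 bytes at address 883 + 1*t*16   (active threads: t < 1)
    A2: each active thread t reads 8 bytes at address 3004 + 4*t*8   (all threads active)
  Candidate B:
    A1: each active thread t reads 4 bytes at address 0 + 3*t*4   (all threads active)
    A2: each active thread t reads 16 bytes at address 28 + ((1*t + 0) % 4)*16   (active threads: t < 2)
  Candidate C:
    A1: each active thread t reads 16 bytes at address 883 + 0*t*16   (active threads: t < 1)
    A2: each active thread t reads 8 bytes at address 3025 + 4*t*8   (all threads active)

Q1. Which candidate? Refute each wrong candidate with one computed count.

B: A1 gives 1 transaction, not 2
C: A2 gives 2 transactions, not 3
A: all counts match (2,3)

Answer: A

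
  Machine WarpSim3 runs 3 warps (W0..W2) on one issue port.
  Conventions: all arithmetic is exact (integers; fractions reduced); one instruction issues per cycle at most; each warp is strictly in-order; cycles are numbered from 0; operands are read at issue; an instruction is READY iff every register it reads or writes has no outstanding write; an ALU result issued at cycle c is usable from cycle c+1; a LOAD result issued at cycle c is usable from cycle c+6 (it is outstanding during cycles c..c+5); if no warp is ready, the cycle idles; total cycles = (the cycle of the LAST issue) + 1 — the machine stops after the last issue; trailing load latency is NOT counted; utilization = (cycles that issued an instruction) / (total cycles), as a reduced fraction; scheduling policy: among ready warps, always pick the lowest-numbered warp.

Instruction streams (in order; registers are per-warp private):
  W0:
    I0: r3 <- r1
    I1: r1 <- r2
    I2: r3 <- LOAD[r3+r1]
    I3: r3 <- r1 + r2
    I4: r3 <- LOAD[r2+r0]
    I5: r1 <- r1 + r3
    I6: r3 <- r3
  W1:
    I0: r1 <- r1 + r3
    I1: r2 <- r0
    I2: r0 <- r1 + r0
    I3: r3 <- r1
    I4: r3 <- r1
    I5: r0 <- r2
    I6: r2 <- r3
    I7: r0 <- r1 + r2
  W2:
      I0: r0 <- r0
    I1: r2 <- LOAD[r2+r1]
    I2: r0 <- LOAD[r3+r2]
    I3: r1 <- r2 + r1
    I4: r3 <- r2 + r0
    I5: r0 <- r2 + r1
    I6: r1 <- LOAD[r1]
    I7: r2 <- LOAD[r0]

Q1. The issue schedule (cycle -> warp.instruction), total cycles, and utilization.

cycle 0: W0.I0
cycle 1: W0.I1
cycle 2: W0.I2
cycle 3: W1.I0
cycle 4: W1.I1
cycle 5: W1.I2
cycle 6: W1.I3
cycle 7: W1.I4
cycle 8: W0.I3
cycle 9: W0.I4
cycle 10: W1.I5
cycle 11: W1.I6
cycle 12: W1.I7
cycle 13: W2.I0
cycle 14: W2.I1
cycle 15: W0.I5
cycle 16: W0.I6
cycle 17: idle
cycle 18: idle
cycle 19: idle
cycle 20: W2.I2
cycle 21: W2.I3
cycle 22: idle
cycle 23: idle
cycle 24: idle
cycle 25: idle
cycle 26: W2.I4
cycle 27: W2.I5
cycle 28: W2.I6
cycle 29: W2.I7

Answer: 30 cycles, utilization 23/30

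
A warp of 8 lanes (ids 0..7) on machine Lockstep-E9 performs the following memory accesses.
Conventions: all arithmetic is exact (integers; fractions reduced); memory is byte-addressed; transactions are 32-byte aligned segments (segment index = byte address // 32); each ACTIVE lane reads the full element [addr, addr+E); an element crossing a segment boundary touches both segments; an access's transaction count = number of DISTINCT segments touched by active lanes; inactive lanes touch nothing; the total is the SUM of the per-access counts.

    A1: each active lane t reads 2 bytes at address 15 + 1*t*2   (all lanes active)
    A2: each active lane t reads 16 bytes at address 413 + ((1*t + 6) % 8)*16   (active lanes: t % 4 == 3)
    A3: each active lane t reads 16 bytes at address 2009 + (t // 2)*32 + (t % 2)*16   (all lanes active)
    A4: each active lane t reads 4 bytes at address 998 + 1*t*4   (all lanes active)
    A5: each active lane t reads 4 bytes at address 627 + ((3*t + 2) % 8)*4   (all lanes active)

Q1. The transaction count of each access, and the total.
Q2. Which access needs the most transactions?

A1: 1 transaction
A2: 2 transactions
A3: 5 transactions
A4: 2 transactions
A5: 2 transactions

Answer: 1,2,5,2,2; total 12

Answer: A3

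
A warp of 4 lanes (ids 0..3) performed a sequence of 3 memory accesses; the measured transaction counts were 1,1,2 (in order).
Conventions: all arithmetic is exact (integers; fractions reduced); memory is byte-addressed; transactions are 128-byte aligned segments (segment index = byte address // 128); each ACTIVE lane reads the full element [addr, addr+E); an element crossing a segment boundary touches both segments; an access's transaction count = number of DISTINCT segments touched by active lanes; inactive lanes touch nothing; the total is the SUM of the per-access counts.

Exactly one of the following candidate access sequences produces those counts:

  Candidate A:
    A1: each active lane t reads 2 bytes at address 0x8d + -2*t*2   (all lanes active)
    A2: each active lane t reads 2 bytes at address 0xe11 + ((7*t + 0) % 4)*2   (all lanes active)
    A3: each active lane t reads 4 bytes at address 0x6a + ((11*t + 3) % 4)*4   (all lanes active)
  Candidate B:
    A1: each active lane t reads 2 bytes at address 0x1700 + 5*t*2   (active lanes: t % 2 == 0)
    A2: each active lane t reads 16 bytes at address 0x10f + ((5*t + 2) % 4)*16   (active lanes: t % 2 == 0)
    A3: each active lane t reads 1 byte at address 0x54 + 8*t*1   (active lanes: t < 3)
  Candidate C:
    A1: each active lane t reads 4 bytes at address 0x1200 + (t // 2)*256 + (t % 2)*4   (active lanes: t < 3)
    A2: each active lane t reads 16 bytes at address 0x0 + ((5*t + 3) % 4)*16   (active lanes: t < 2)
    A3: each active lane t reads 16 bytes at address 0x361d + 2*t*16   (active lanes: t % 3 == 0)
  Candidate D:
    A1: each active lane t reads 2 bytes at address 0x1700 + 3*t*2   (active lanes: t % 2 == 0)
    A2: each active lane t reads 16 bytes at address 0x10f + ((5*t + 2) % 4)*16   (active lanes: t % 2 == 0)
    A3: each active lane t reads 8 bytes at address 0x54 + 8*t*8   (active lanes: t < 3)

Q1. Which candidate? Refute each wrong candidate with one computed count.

A: A3 gives 1 transaction, not 2
B: A3 gives 1 transaction, not 2
C: A1 gives 2 transactions, not 1
D: all counts match (1,1,2)

Answer: D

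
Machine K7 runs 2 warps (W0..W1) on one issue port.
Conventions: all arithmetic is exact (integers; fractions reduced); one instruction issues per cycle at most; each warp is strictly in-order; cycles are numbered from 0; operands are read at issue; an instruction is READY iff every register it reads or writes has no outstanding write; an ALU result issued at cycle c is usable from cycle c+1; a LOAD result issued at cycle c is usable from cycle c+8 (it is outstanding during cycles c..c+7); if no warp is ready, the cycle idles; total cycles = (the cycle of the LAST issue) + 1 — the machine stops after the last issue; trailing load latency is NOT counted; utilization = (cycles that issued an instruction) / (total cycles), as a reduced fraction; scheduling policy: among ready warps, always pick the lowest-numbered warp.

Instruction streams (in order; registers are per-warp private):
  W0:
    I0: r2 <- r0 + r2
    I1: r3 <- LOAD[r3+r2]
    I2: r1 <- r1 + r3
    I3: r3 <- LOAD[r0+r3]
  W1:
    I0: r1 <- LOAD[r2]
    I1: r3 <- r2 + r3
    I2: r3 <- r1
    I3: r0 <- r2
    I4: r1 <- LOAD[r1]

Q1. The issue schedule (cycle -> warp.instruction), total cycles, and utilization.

cycle 0: W0.I0
cycle 1: W0.I1
cycle 2: W1.I0
cycle 3: W1.I1
cycle 4: idle
cycle 5: idle
cycle 6: idle
cycle 7: idle
cycle 8: idle
cycle 9: W0.I2
cycle 10: W0.I3
cycle 11: W1.I2
cycle 12: W1.I3
cycle 13: W1.I4

Answer: 14 cycles, utilization 9/14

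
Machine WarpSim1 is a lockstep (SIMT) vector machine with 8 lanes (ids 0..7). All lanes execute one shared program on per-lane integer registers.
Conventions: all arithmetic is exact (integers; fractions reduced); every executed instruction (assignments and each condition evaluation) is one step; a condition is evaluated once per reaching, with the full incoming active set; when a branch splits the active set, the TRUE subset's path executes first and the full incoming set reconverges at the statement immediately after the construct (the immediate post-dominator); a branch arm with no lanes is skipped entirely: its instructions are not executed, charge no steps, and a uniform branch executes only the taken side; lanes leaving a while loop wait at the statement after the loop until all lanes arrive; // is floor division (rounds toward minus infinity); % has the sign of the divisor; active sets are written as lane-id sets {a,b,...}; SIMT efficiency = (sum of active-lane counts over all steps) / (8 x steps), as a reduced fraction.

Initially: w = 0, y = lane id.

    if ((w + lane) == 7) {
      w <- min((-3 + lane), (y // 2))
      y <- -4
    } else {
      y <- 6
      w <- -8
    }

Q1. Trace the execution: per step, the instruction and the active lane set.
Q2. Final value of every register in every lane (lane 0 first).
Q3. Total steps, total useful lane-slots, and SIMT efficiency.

step 0: eval ((w + lane) == 7)       {0,1,2,3,4,5,6,7}
step 1: w <- min((-3 + lane), (y // 2)) {7}
step 2: y <- -4                      {7}
step 3: y <- 6                       {0,1,2,3,4,5,6}
step 4: w <- -8                      {0,1,2,3,4,5,6}

Answer: 5 steps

w: -8,-8,-8,-8,-8,-8,-8,3
y: 6,6,6,6,6,6,6,-4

steps = 5; useful = 24; efficiency = 24/40 = 3/5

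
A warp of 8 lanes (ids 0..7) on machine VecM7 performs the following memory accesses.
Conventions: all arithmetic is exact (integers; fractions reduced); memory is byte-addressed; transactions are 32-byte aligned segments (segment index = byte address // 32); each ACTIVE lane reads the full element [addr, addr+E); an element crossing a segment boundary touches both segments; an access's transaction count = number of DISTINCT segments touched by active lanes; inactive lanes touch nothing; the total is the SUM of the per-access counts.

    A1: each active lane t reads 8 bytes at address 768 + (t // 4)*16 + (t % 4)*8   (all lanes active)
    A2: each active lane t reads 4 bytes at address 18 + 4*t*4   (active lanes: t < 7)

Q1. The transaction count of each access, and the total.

A1: 2 transactions
A2: 4 transactions

Answer: 2,4; total 6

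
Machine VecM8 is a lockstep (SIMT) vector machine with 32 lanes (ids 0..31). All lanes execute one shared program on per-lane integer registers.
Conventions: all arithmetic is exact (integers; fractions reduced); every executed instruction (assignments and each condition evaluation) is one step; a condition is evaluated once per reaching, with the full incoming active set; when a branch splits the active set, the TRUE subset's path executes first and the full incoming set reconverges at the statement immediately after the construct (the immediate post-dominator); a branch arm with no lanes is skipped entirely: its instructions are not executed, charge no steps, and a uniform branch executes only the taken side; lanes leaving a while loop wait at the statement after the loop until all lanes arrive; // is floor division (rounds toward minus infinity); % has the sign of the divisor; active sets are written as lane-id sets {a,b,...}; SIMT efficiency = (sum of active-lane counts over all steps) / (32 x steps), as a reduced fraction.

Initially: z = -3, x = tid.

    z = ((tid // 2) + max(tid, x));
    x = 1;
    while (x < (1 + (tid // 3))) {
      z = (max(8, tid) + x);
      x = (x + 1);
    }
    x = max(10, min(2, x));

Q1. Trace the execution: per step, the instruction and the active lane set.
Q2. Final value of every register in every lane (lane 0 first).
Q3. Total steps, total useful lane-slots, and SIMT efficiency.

step 0: z <- ((tid // 2) + max(tid, x)) {0,1,2,3,4,5,6,7,8,9,10,11,12,13,14,15,16,17,18,19,20,21,22,23,24,25,26,27,28,29,30,31}
step 1: x <- 1                       {0,1,2,3,4,5,6,7,8,9,10,11,12,13,14,15,16,17,18,19,20,21,22,23,24,25,26,27,28,29,30,31}
step 2: eval (x < (1 + (tid // 3)))  {0,1,2,3,4,5,6,7,8,9,10,11,12,13,14,15,16,17,18,19,20,21,22,23,24,25,26,27,28,29,30,31}
step 3: z <- (max(8, tid) + x)       {3,4,5,6,7,8,9,10,11,12,13,14,15,16,17,18,19,20,21,22,23,24,25,26,27,28,29,30,31}
step 4: x <- (x + 1)                 {3,4,5,6,7,8,9,10,11,12,13,14,15,16,17,18,19,20,21,22,23,24,25,26,27,28,29,30,31}
step 5: eval (x < (1 + (tid // 3)))  {3,4,5,6,7,8,9,10,11,12,13,14,15,16,17,18,19,20,21,22,23,24,25,26,27,28,29,30,31}
step 6: z <- (max(8, tid) + x)       {6,7,8,9,10,11,12,13,14,15,16,17,18,19,20,21,22,23,24,25,26,27,28,29,30,31}
step 7: x <- (x + 1)                 {6,7,8,9,10,11,12,13,14,15,16,17,18,19,20,21,22,23,24,25,26,27,28,29,30,31}
step 8: eval (x < (1 + (tid // 3)))  {6,7,8,9,10,11,12,13,14,15,16,17,18,19,20,21,22,23,24,25,26,27,28,29,30,31}
step 9: z <- (max(8, tid) + x)       {9,10,11,12,13,14,15,16,17,18,19,20,21,22,23,24,25,26,27,28,29,30,31}
step 10: x <- (x + 1)                 {9,10,11,12,13,14,15,16,17,18,19,20,21,22,23,24,25,26,27,28,29,30,31}
step 11: eval (x < (1 + (tid // 3)))  {9,10,11,12,13,14,15,16,17,18,19,20,21,22,23,24,25,26,27,28,29,30,31}
step 12: z <- (max(8, tid) + x)       {12,13,14,15,16,17,18,19,20,21,22,23,24,25,26,27,28,29,30,31}
step 13: x <- (x + 1)                 {12,13,14,15,16,17,18,19,20,21,22,23,24,25,26,27,28,29,30,31}
step 14: eval (x < (1 + (tid // 3)))  {12,13,14,15,16,17,18,19,20,21,22,23,24,25,26,27,28,29,30,31}
step 15: z <- (max(8, tid) + x)       {15,16,17,18,19,20,21,22,23,24,25,26,27,28,29,30,31}
step 16: x <- (x + 1)                 {15,16,17,18,19,20,21,22,23,24,25,26,27,28,29,30,31}
step 17: eval (x < (1 + (tid // 3)))  {15,16,17,18,19,20,21,22,23,24,25,26,27,28,29,30,31}
step 18: z <- (max(8, tid) + x)       {18,19,20,21,22,23,24,25,26,27,28,29,30,31}
step 19: x <- (x + 1)                 {18,19,20,21,22,23,24,25,26,27,28,29,30,31}
step 20: eval (x < (1 + (tid // 3)))  {18,19,20,21,22,23,24,25,26,27,28,29,30,31}
step 21: z <- (max(8, tid) + x)       {21,22,23,24,25,26,27,28,29,30,31}
step 22: x <- (x + 1)                 {21,22,23,24,25,26,27,28,29,30,31}
step 23: eval (x < (1 + (tid // 3)))  {21,22,23,24,25,26,27,28,29,30,31}
step 24: z <- (max(8, tid) + x)       {24,25,26,27,28,29,30,31}
step 25: x <- (x + 1)                 {24,25,26,27,28,29,30,31}
step 26: eval (x < (1 + (tid // 3)))  {24,25,26,27,28,29,30,31}
step 27: z <- (max(8, tid) + x)       {27,28,29,30,31}
step 28: x <- (x + 1)                 {27,28,29,30,31}
step 29: eval (x < (1 + (tid // 3)))  {27,28,29,30,31}
step 30: z <- (max(8, tid) + x)       {30,31}
step 31: x <- (x + 1)                 {30,31}
step 32: eval (x < (1 + (tid // 3)))  {30,31}
step 33: x <- max(10, min(2, x))      {0,1,2,3,4,5,6,7,8,9,10,11,12,13,14,15,16,17,18,19,20,21,22,23,24,25,26,27,28,29,30,31}

Answer: 34 steps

z: 0,1,3,9,9,9,10,10,10,12,13,14,16,17,18,20,21,22,24,25,26,28,29,30,32,33,34,36,37,38,40,41
x: 10,10,10,10,10,10,10,10,10,10,10,10,10,10,10,10,10,10,10,10,10,10,10,10,10,10,10,10,10,10,10,10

steps = 34; useful = 593; efficiency = 593/1088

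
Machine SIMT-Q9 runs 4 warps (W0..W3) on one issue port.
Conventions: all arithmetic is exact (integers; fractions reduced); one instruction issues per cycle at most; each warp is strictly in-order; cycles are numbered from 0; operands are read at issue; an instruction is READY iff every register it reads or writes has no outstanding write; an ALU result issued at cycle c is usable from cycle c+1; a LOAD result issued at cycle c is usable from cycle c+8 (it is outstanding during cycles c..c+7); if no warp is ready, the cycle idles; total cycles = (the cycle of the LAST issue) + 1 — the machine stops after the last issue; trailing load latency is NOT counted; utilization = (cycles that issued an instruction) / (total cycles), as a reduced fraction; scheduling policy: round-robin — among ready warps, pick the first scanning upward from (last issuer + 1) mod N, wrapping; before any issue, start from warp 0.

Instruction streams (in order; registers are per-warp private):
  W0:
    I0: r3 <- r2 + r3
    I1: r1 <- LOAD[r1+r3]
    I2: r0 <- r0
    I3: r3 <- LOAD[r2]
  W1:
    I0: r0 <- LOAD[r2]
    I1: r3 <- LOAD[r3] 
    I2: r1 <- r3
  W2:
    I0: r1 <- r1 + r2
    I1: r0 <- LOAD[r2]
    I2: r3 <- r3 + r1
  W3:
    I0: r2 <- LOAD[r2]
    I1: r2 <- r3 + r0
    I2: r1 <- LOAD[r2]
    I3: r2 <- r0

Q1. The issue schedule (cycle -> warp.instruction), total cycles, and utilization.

cycle 0: W0.I0
cycle 1: W1.I0
cycle 2: W2.I0
cycle 3: W3.I0
cycle 4: W0.I1
cycle 5: W1.I1
cycle 6: W2.I1
cycle 7: W0.I2
cycle 8: W2.I2
cycle 9: W0.I3
cycle 10: idle
cycle 11: W3.I1
cycle 12: W3.I2
cycle 13: W1.I2
cycle 14: W3.I3

Answer: 15 cycles, utilization 14/15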